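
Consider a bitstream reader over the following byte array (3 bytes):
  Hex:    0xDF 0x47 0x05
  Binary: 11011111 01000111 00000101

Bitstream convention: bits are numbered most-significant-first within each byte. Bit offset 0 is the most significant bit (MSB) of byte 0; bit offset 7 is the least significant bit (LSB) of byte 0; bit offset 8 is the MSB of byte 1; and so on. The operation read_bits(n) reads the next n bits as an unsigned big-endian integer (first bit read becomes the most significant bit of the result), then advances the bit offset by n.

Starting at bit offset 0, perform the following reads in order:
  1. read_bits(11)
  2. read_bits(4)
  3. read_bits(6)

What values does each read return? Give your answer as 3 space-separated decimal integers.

Read 1: bits[0:11] width=11 -> value=1786 (bin 11011111010); offset now 11 = byte 1 bit 3; 13 bits remain
Read 2: bits[11:15] width=4 -> value=3 (bin 0011); offset now 15 = byte 1 bit 7; 9 bits remain
Read 3: bits[15:21] width=6 -> value=32 (bin 100000); offset now 21 = byte 2 bit 5; 3 bits remain

Answer: 1786 3 32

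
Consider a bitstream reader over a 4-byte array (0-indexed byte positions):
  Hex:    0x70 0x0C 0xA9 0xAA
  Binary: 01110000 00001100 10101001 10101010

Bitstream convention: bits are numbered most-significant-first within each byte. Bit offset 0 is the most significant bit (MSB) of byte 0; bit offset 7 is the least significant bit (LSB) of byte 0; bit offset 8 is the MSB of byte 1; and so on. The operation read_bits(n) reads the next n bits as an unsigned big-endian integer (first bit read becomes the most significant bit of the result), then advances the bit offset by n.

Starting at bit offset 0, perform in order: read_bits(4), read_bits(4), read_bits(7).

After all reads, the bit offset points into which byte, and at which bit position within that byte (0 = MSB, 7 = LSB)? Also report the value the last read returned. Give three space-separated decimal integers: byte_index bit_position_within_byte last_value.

Read 1: bits[0:4] width=4 -> value=7 (bin 0111); offset now 4 = byte 0 bit 4; 28 bits remain
Read 2: bits[4:8] width=4 -> value=0 (bin 0000); offset now 8 = byte 1 bit 0; 24 bits remain
Read 3: bits[8:15] width=7 -> value=6 (bin 0000110); offset now 15 = byte 1 bit 7; 17 bits remain

Answer: 1 7 6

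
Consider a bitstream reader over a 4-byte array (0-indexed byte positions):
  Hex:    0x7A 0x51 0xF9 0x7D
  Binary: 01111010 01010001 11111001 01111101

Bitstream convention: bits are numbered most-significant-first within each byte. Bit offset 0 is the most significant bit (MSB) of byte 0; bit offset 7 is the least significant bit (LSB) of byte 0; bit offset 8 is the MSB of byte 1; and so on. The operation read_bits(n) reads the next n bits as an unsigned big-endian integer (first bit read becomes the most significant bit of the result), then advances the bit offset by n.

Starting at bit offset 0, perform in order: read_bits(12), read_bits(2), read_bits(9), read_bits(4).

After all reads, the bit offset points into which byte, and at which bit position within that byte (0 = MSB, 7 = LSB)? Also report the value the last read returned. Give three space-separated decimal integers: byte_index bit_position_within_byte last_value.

Answer: 3 3 11

Derivation:
Read 1: bits[0:12] width=12 -> value=1957 (bin 011110100101); offset now 12 = byte 1 bit 4; 20 bits remain
Read 2: bits[12:14] width=2 -> value=0 (bin 00); offset now 14 = byte 1 bit 6; 18 bits remain
Read 3: bits[14:23] width=9 -> value=252 (bin 011111100); offset now 23 = byte 2 bit 7; 9 bits remain
Read 4: bits[23:27] width=4 -> value=11 (bin 1011); offset now 27 = byte 3 bit 3; 5 bits remain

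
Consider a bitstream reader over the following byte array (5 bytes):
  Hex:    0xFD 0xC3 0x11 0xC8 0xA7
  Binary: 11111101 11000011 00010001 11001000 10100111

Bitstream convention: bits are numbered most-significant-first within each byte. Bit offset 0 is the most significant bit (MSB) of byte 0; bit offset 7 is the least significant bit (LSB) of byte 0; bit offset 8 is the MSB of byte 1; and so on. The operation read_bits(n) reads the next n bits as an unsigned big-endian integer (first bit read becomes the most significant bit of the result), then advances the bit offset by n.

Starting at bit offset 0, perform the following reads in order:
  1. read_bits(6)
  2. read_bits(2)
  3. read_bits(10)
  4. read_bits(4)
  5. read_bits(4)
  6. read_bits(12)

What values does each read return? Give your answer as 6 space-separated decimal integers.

Answer: 63 1 780 4 7 553

Derivation:
Read 1: bits[0:6] width=6 -> value=63 (bin 111111); offset now 6 = byte 0 bit 6; 34 bits remain
Read 2: bits[6:8] width=2 -> value=1 (bin 01); offset now 8 = byte 1 bit 0; 32 bits remain
Read 3: bits[8:18] width=10 -> value=780 (bin 1100001100); offset now 18 = byte 2 bit 2; 22 bits remain
Read 4: bits[18:22] width=4 -> value=4 (bin 0100); offset now 22 = byte 2 bit 6; 18 bits remain
Read 5: bits[22:26] width=4 -> value=7 (bin 0111); offset now 26 = byte 3 bit 2; 14 bits remain
Read 6: bits[26:38] width=12 -> value=553 (bin 001000101001); offset now 38 = byte 4 bit 6; 2 bits remain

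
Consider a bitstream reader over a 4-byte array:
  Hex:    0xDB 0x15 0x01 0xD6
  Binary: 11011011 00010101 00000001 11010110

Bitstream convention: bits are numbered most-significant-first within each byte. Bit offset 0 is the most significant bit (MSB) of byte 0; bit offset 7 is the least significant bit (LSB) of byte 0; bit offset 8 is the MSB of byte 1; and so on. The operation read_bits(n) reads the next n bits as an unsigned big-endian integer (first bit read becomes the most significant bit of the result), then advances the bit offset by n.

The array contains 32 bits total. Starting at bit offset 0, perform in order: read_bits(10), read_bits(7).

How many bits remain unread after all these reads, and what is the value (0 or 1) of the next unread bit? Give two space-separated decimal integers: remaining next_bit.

Read 1: bits[0:10] width=10 -> value=876 (bin 1101101100); offset now 10 = byte 1 bit 2; 22 bits remain
Read 2: bits[10:17] width=7 -> value=42 (bin 0101010); offset now 17 = byte 2 bit 1; 15 bits remain

Answer: 15 0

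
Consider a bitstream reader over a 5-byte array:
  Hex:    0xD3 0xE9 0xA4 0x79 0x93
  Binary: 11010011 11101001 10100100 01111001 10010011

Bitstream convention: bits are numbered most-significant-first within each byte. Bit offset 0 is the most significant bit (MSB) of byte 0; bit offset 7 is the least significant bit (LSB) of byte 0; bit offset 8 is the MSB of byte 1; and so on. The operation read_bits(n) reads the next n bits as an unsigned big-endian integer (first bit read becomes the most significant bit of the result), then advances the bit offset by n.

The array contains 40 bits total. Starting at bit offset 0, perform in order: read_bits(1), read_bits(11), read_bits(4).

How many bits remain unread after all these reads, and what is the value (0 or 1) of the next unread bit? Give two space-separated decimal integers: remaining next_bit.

Read 1: bits[0:1] width=1 -> value=1 (bin 1); offset now 1 = byte 0 bit 1; 39 bits remain
Read 2: bits[1:12] width=11 -> value=1342 (bin 10100111110); offset now 12 = byte 1 bit 4; 28 bits remain
Read 3: bits[12:16] width=4 -> value=9 (bin 1001); offset now 16 = byte 2 bit 0; 24 bits remain

Answer: 24 1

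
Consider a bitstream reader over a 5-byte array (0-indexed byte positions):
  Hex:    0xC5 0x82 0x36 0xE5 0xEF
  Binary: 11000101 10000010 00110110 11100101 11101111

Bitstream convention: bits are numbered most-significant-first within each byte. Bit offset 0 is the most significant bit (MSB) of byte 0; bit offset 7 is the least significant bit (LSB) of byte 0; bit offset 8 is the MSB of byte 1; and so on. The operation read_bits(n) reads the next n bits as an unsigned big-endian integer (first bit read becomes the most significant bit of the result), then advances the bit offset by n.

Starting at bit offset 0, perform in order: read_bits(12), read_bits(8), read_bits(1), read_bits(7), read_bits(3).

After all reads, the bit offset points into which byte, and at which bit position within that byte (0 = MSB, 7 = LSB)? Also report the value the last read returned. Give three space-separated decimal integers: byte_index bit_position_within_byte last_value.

Answer: 3 7 2

Derivation:
Read 1: bits[0:12] width=12 -> value=3160 (bin 110001011000); offset now 12 = byte 1 bit 4; 28 bits remain
Read 2: bits[12:20] width=8 -> value=35 (bin 00100011); offset now 20 = byte 2 bit 4; 20 bits remain
Read 3: bits[20:21] width=1 -> value=0 (bin 0); offset now 21 = byte 2 bit 5; 19 bits remain
Read 4: bits[21:28] width=7 -> value=110 (bin 1101110); offset now 28 = byte 3 bit 4; 12 bits remain
Read 5: bits[28:31] width=3 -> value=2 (bin 010); offset now 31 = byte 3 bit 7; 9 bits remain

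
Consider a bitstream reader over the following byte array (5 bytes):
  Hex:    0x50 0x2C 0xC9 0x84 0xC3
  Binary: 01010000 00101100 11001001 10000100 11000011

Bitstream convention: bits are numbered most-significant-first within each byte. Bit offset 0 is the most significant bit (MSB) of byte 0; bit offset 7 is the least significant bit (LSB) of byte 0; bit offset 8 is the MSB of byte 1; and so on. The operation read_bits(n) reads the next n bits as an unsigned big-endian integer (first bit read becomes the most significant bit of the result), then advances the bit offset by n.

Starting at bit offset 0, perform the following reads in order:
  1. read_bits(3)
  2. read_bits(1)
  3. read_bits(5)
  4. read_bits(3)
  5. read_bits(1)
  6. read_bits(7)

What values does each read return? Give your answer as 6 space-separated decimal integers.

Read 1: bits[0:3] width=3 -> value=2 (bin 010); offset now 3 = byte 0 bit 3; 37 bits remain
Read 2: bits[3:4] width=1 -> value=1 (bin 1); offset now 4 = byte 0 bit 4; 36 bits remain
Read 3: bits[4:9] width=5 -> value=0 (bin 00000); offset now 9 = byte 1 bit 1; 31 bits remain
Read 4: bits[9:12] width=3 -> value=2 (bin 010); offset now 12 = byte 1 bit 4; 28 bits remain
Read 5: bits[12:13] width=1 -> value=1 (bin 1); offset now 13 = byte 1 bit 5; 27 bits remain
Read 6: bits[13:20] width=7 -> value=76 (bin 1001100); offset now 20 = byte 2 bit 4; 20 bits remain

Answer: 2 1 0 2 1 76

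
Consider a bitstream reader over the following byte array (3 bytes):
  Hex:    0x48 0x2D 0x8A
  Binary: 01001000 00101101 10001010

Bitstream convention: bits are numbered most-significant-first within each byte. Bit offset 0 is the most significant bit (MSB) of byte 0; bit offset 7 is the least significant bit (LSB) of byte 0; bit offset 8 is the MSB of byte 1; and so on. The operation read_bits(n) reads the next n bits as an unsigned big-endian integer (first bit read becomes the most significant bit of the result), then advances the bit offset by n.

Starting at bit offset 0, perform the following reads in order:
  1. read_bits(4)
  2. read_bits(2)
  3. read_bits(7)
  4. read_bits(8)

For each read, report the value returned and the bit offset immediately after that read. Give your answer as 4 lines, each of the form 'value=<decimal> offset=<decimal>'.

Answer: value=4 offset=4
value=2 offset=6
value=5 offset=13
value=177 offset=21

Derivation:
Read 1: bits[0:4] width=4 -> value=4 (bin 0100); offset now 4 = byte 0 bit 4; 20 bits remain
Read 2: bits[4:6] width=2 -> value=2 (bin 10); offset now 6 = byte 0 bit 6; 18 bits remain
Read 3: bits[6:13] width=7 -> value=5 (bin 0000101); offset now 13 = byte 1 bit 5; 11 bits remain
Read 4: bits[13:21] width=8 -> value=177 (bin 10110001); offset now 21 = byte 2 bit 5; 3 bits remain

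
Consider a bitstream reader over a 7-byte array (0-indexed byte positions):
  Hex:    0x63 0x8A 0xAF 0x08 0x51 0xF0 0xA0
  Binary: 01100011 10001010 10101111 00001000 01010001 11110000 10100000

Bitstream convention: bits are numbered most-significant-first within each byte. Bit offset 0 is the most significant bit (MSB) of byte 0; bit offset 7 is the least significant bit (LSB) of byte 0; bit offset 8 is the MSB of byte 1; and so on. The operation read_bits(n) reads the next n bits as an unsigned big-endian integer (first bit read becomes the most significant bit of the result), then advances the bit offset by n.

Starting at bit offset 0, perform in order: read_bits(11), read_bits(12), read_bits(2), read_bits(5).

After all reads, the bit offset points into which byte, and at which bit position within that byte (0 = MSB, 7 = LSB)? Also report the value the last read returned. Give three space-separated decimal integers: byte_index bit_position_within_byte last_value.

Read 1: bits[0:11] width=11 -> value=796 (bin 01100011100); offset now 11 = byte 1 bit 3; 45 bits remain
Read 2: bits[11:23] width=12 -> value=1367 (bin 010101010111); offset now 23 = byte 2 bit 7; 33 bits remain
Read 3: bits[23:25] width=2 -> value=2 (bin 10); offset now 25 = byte 3 bit 1; 31 bits remain
Read 4: bits[25:30] width=5 -> value=2 (bin 00010); offset now 30 = byte 3 bit 6; 26 bits remain

Answer: 3 6 2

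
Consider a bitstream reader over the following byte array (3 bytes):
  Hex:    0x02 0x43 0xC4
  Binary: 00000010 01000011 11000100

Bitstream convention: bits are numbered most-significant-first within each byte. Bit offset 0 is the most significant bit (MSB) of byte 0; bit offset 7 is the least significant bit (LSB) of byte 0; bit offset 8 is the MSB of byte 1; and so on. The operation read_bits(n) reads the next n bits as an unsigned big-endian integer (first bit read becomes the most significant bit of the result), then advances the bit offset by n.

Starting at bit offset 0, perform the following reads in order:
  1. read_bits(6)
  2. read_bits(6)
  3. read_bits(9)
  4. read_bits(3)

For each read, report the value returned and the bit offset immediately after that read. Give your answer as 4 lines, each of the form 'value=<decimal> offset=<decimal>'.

Read 1: bits[0:6] width=6 -> value=0 (bin 000000); offset now 6 = byte 0 bit 6; 18 bits remain
Read 2: bits[6:12] width=6 -> value=36 (bin 100100); offset now 12 = byte 1 bit 4; 12 bits remain
Read 3: bits[12:21] width=9 -> value=120 (bin 001111000); offset now 21 = byte 2 bit 5; 3 bits remain
Read 4: bits[21:24] width=3 -> value=4 (bin 100); offset now 24 = byte 3 bit 0; 0 bits remain

Answer: value=0 offset=6
value=36 offset=12
value=120 offset=21
value=4 offset=24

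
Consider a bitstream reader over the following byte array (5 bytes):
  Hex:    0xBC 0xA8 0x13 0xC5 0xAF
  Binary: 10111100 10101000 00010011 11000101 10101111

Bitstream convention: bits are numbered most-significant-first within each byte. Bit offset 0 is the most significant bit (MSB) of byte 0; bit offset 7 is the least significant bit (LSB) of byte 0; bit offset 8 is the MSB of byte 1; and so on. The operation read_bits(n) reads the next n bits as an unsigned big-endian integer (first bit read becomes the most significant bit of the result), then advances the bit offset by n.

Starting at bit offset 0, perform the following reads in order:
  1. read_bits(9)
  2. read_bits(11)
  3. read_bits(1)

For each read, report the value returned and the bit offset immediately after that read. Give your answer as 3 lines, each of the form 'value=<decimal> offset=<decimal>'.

Answer: value=377 offset=9
value=641 offset=20
value=0 offset=21

Derivation:
Read 1: bits[0:9] width=9 -> value=377 (bin 101111001); offset now 9 = byte 1 bit 1; 31 bits remain
Read 2: bits[9:20] width=11 -> value=641 (bin 01010000001); offset now 20 = byte 2 bit 4; 20 bits remain
Read 3: bits[20:21] width=1 -> value=0 (bin 0); offset now 21 = byte 2 bit 5; 19 bits remain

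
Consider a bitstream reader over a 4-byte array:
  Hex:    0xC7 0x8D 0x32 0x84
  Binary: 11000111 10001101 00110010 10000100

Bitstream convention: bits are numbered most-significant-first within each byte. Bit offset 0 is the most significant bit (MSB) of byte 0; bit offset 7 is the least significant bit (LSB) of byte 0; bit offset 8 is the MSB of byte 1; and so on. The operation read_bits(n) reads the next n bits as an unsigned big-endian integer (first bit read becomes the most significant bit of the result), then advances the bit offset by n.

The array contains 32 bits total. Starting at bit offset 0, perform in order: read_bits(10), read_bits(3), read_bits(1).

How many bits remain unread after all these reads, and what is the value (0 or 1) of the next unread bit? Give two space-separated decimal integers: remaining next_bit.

Read 1: bits[0:10] width=10 -> value=798 (bin 1100011110); offset now 10 = byte 1 bit 2; 22 bits remain
Read 2: bits[10:13] width=3 -> value=1 (bin 001); offset now 13 = byte 1 bit 5; 19 bits remain
Read 3: bits[13:14] width=1 -> value=1 (bin 1); offset now 14 = byte 1 bit 6; 18 bits remain

Answer: 18 0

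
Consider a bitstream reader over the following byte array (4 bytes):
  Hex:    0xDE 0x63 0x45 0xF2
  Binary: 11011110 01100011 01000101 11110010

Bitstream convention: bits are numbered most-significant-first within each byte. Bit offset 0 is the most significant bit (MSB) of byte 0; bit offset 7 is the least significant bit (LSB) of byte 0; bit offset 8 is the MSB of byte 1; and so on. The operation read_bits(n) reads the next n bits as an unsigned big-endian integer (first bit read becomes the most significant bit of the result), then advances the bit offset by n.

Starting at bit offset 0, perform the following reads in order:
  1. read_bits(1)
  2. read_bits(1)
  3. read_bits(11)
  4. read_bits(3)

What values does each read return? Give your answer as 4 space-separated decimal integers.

Read 1: bits[0:1] width=1 -> value=1 (bin 1); offset now 1 = byte 0 bit 1; 31 bits remain
Read 2: bits[1:2] width=1 -> value=1 (bin 1); offset now 2 = byte 0 bit 2; 30 bits remain
Read 3: bits[2:13] width=11 -> value=972 (bin 01111001100); offset now 13 = byte 1 bit 5; 19 bits remain
Read 4: bits[13:16] width=3 -> value=3 (bin 011); offset now 16 = byte 2 bit 0; 16 bits remain

Answer: 1 1 972 3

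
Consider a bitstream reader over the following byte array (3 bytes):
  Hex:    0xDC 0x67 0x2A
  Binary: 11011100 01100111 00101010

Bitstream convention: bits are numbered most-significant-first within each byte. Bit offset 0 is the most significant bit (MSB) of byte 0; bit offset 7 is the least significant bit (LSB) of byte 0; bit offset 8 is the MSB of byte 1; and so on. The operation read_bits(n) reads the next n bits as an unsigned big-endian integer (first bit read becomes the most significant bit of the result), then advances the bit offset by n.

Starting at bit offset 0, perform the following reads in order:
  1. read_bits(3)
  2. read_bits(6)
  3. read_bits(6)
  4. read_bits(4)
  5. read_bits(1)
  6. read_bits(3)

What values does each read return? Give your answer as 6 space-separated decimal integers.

Read 1: bits[0:3] width=3 -> value=6 (bin 110); offset now 3 = byte 0 bit 3; 21 bits remain
Read 2: bits[3:9] width=6 -> value=56 (bin 111000); offset now 9 = byte 1 bit 1; 15 bits remain
Read 3: bits[9:15] width=6 -> value=51 (bin 110011); offset now 15 = byte 1 bit 7; 9 bits remain
Read 4: bits[15:19] width=4 -> value=9 (bin 1001); offset now 19 = byte 2 bit 3; 5 bits remain
Read 5: bits[19:20] width=1 -> value=0 (bin 0); offset now 20 = byte 2 bit 4; 4 bits remain
Read 6: bits[20:23] width=3 -> value=5 (bin 101); offset now 23 = byte 2 bit 7; 1 bits remain

Answer: 6 56 51 9 0 5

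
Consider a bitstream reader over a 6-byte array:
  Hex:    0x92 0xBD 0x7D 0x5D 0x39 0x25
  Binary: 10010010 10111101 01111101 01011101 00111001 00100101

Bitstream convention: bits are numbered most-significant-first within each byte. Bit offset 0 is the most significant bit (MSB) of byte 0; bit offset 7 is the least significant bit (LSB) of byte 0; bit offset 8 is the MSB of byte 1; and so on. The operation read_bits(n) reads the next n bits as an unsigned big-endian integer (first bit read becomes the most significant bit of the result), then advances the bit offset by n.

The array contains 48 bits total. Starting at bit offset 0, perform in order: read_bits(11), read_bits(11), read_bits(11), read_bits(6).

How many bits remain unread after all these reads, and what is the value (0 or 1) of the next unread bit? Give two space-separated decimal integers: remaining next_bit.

Read 1: bits[0:11] width=11 -> value=1173 (bin 10010010101); offset now 11 = byte 1 bit 3; 37 bits remain
Read 2: bits[11:22] width=11 -> value=1887 (bin 11101011111); offset now 22 = byte 2 bit 6; 26 bits remain
Read 3: bits[22:33] width=11 -> value=698 (bin 01010111010); offset now 33 = byte 4 bit 1; 15 bits remain
Read 4: bits[33:39] width=6 -> value=28 (bin 011100); offset now 39 = byte 4 bit 7; 9 bits remain

Answer: 9 1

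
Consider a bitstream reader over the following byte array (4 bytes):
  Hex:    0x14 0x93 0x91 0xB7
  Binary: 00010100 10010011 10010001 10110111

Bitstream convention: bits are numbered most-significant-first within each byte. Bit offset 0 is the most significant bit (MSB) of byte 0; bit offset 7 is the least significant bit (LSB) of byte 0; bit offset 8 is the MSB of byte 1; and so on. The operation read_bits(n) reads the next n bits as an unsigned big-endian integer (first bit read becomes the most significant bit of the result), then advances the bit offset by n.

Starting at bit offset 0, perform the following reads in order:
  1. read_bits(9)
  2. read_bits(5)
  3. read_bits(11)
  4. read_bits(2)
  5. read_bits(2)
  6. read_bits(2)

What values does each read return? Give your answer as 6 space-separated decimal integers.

Answer: 41 4 1827 1 2 3

Derivation:
Read 1: bits[0:9] width=9 -> value=41 (bin 000101001); offset now 9 = byte 1 bit 1; 23 bits remain
Read 2: bits[9:14] width=5 -> value=4 (bin 00100); offset now 14 = byte 1 bit 6; 18 bits remain
Read 3: bits[14:25] width=11 -> value=1827 (bin 11100100011); offset now 25 = byte 3 bit 1; 7 bits remain
Read 4: bits[25:27] width=2 -> value=1 (bin 01); offset now 27 = byte 3 bit 3; 5 bits remain
Read 5: bits[27:29] width=2 -> value=2 (bin 10); offset now 29 = byte 3 bit 5; 3 bits remain
Read 6: bits[29:31] width=2 -> value=3 (bin 11); offset now 31 = byte 3 bit 7; 1 bits remain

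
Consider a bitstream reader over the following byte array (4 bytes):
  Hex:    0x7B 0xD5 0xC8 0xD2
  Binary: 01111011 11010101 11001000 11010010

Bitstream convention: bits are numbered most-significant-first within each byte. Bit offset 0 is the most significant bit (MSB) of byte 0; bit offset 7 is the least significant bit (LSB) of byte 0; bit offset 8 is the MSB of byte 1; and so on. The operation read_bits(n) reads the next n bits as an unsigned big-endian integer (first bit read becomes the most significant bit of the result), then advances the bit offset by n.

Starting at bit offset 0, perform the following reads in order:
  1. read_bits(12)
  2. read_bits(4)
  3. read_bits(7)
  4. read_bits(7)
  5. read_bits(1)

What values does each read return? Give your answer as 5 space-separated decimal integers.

Read 1: bits[0:12] width=12 -> value=1981 (bin 011110111101); offset now 12 = byte 1 bit 4; 20 bits remain
Read 2: bits[12:16] width=4 -> value=5 (bin 0101); offset now 16 = byte 2 bit 0; 16 bits remain
Read 3: bits[16:23] width=7 -> value=100 (bin 1100100); offset now 23 = byte 2 bit 7; 9 bits remain
Read 4: bits[23:30] width=7 -> value=52 (bin 0110100); offset now 30 = byte 3 bit 6; 2 bits remain
Read 5: bits[30:31] width=1 -> value=1 (bin 1); offset now 31 = byte 3 bit 7; 1 bits remain

Answer: 1981 5 100 52 1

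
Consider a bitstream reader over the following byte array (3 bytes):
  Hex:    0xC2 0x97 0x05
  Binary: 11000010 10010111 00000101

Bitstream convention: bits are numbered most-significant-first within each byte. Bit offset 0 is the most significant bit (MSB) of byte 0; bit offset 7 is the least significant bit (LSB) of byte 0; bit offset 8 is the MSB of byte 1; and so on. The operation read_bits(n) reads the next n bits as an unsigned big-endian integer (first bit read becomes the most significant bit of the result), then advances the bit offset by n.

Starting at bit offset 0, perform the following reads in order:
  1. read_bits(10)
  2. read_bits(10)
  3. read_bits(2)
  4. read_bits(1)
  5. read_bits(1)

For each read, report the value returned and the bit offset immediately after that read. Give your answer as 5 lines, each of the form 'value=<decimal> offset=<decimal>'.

Read 1: bits[0:10] width=10 -> value=778 (bin 1100001010); offset now 10 = byte 1 bit 2; 14 bits remain
Read 2: bits[10:20] width=10 -> value=368 (bin 0101110000); offset now 20 = byte 2 bit 4; 4 bits remain
Read 3: bits[20:22] width=2 -> value=1 (bin 01); offset now 22 = byte 2 bit 6; 2 bits remain
Read 4: bits[22:23] width=1 -> value=0 (bin 0); offset now 23 = byte 2 bit 7; 1 bits remain
Read 5: bits[23:24] width=1 -> value=1 (bin 1); offset now 24 = byte 3 bit 0; 0 bits remain

Answer: value=778 offset=10
value=368 offset=20
value=1 offset=22
value=0 offset=23
value=1 offset=24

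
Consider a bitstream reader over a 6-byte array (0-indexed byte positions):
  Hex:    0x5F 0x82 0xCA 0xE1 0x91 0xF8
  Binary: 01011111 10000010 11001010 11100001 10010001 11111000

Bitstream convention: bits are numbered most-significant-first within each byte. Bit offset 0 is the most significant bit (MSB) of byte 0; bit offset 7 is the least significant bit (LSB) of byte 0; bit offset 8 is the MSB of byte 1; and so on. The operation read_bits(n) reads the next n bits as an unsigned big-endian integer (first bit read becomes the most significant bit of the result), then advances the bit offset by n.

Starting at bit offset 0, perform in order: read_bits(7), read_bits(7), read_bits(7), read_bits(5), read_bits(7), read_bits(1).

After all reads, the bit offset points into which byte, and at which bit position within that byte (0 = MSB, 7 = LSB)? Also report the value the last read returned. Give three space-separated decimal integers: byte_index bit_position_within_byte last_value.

Answer: 4 2 0

Derivation:
Read 1: bits[0:7] width=7 -> value=47 (bin 0101111); offset now 7 = byte 0 bit 7; 41 bits remain
Read 2: bits[7:14] width=7 -> value=96 (bin 1100000); offset now 14 = byte 1 bit 6; 34 bits remain
Read 3: bits[14:21] width=7 -> value=89 (bin 1011001); offset now 21 = byte 2 bit 5; 27 bits remain
Read 4: bits[21:26] width=5 -> value=11 (bin 01011); offset now 26 = byte 3 bit 2; 22 bits remain
Read 5: bits[26:33] width=7 -> value=67 (bin 1000011); offset now 33 = byte 4 bit 1; 15 bits remain
Read 6: bits[33:34] width=1 -> value=0 (bin 0); offset now 34 = byte 4 bit 2; 14 bits remain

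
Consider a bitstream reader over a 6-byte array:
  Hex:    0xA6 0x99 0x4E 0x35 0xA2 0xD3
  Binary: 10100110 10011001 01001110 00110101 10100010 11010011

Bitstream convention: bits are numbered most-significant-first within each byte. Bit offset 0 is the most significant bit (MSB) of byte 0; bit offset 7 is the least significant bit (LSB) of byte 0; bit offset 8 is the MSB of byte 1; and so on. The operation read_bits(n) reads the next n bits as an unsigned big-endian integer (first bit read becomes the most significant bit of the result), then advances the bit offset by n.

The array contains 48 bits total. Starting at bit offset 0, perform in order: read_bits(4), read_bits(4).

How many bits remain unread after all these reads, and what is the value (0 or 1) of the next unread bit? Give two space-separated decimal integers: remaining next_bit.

Answer: 40 1

Derivation:
Read 1: bits[0:4] width=4 -> value=10 (bin 1010); offset now 4 = byte 0 bit 4; 44 bits remain
Read 2: bits[4:8] width=4 -> value=6 (bin 0110); offset now 8 = byte 1 bit 0; 40 bits remain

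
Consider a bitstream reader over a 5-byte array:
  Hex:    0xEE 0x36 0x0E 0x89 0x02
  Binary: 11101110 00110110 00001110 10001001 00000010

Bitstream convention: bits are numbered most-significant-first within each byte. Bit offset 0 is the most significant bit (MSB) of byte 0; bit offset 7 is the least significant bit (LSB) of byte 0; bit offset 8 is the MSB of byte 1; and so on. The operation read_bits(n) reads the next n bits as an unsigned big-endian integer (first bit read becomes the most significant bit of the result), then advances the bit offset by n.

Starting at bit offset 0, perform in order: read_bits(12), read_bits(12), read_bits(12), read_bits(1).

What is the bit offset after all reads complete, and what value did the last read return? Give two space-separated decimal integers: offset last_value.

Read 1: bits[0:12] width=12 -> value=3811 (bin 111011100011); offset now 12 = byte 1 bit 4; 28 bits remain
Read 2: bits[12:24] width=12 -> value=1550 (bin 011000001110); offset now 24 = byte 3 bit 0; 16 bits remain
Read 3: bits[24:36] width=12 -> value=2192 (bin 100010010000); offset now 36 = byte 4 bit 4; 4 bits remain
Read 4: bits[36:37] width=1 -> value=0 (bin 0); offset now 37 = byte 4 bit 5; 3 bits remain

Answer: 37 0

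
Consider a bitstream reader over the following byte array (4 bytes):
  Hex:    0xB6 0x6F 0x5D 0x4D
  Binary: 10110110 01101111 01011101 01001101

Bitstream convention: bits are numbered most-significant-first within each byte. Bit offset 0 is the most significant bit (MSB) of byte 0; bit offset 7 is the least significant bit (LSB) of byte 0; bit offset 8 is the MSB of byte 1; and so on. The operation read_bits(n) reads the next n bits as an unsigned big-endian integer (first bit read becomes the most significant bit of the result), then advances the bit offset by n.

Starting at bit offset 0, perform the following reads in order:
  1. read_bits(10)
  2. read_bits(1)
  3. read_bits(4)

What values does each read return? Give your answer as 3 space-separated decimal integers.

Answer: 729 1 7

Derivation:
Read 1: bits[0:10] width=10 -> value=729 (bin 1011011001); offset now 10 = byte 1 bit 2; 22 bits remain
Read 2: bits[10:11] width=1 -> value=1 (bin 1); offset now 11 = byte 1 bit 3; 21 bits remain
Read 3: bits[11:15] width=4 -> value=7 (bin 0111); offset now 15 = byte 1 bit 7; 17 bits remain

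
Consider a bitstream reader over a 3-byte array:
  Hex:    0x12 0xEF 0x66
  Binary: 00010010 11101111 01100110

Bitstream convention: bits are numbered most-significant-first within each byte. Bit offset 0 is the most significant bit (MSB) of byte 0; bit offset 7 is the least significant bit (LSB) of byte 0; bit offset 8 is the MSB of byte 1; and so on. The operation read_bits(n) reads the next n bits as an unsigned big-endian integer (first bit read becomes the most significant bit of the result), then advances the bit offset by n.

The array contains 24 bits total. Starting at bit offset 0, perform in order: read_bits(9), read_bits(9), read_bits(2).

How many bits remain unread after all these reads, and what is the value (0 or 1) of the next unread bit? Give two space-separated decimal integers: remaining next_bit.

Answer: 4 0

Derivation:
Read 1: bits[0:9] width=9 -> value=37 (bin 000100101); offset now 9 = byte 1 bit 1; 15 bits remain
Read 2: bits[9:18] width=9 -> value=445 (bin 110111101); offset now 18 = byte 2 bit 2; 6 bits remain
Read 3: bits[18:20] width=2 -> value=2 (bin 10); offset now 20 = byte 2 bit 4; 4 bits remain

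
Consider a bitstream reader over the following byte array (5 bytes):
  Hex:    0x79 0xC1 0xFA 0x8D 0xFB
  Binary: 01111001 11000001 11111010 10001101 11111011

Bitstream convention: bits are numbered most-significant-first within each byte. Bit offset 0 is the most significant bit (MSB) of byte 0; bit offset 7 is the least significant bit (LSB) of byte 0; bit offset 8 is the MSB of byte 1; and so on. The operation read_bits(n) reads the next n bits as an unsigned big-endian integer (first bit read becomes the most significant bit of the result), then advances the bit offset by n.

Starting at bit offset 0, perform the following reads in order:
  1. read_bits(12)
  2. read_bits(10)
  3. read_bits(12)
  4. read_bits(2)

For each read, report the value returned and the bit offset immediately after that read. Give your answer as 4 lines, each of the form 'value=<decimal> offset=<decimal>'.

Answer: value=1948 offset=12
value=126 offset=22
value=2615 offset=34
value=3 offset=36

Derivation:
Read 1: bits[0:12] width=12 -> value=1948 (bin 011110011100); offset now 12 = byte 1 bit 4; 28 bits remain
Read 2: bits[12:22] width=10 -> value=126 (bin 0001111110); offset now 22 = byte 2 bit 6; 18 bits remain
Read 3: bits[22:34] width=12 -> value=2615 (bin 101000110111); offset now 34 = byte 4 bit 2; 6 bits remain
Read 4: bits[34:36] width=2 -> value=3 (bin 11); offset now 36 = byte 4 bit 4; 4 bits remain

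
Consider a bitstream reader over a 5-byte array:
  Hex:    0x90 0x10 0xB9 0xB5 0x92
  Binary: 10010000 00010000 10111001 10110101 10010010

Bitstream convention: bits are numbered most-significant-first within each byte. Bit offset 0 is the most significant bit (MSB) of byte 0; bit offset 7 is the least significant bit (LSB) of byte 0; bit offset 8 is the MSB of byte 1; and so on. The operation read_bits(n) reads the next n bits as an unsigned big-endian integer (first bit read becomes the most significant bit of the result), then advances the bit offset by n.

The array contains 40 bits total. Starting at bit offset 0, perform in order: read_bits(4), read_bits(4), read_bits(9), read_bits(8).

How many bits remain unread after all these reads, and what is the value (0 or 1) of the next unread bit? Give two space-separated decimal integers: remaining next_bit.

Read 1: bits[0:4] width=4 -> value=9 (bin 1001); offset now 4 = byte 0 bit 4; 36 bits remain
Read 2: bits[4:8] width=4 -> value=0 (bin 0000); offset now 8 = byte 1 bit 0; 32 bits remain
Read 3: bits[8:17] width=9 -> value=33 (bin 000100001); offset now 17 = byte 2 bit 1; 23 bits remain
Read 4: bits[17:25] width=8 -> value=115 (bin 01110011); offset now 25 = byte 3 bit 1; 15 bits remain

Answer: 15 0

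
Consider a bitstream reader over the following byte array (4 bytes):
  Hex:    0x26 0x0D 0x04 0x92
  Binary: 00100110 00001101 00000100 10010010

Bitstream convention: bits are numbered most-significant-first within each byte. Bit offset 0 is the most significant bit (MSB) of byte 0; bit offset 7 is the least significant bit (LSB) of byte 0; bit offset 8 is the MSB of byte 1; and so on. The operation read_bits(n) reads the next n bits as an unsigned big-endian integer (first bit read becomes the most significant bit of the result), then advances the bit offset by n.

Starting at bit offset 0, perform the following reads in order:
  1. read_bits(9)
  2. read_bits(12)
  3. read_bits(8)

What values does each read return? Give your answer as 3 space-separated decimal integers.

Read 1: bits[0:9] width=9 -> value=76 (bin 001001100); offset now 9 = byte 1 bit 1; 23 bits remain
Read 2: bits[9:21] width=12 -> value=416 (bin 000110100000); offset now 21 = byte 2 bit 5; 11 bits remain
Read 3: bits[21:29] width=8 -> value=146 (bin 10010010); offset now 29 = byte 3 bit 5; 3 bits remain

Answer: 76 416 146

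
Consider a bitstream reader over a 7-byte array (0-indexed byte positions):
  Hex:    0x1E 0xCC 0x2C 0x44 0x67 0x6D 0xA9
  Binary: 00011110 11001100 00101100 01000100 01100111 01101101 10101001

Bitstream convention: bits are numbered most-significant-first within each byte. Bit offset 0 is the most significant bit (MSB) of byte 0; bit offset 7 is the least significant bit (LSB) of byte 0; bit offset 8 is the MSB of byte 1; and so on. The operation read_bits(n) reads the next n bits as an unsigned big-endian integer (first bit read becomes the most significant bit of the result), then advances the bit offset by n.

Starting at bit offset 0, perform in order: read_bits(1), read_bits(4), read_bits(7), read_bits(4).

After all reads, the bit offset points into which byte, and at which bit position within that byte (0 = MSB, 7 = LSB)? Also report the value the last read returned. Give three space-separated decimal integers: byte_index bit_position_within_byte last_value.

Answer: 2 0 12

Derivation:
Read 1: bits[0:1] width=1 -> value=0 (bin 0); offset now 1 = byte 0 bit 1; 55 bits remain
Read 2: bits[1:5] width=4 -> value=3 (bin 0011); offset now 5 = byte 0 bit 5; 51 bits remain
Read 3: bits[5:12] width=7 -> value=108 (bin 1101100); offset now 12 = byte 1 bit 4; 44 bits remain
Read 4: bits[12:16] width=4 -> value=12 (bin 1100); offset now 16 = byte 2 bit 0; 40 bits remain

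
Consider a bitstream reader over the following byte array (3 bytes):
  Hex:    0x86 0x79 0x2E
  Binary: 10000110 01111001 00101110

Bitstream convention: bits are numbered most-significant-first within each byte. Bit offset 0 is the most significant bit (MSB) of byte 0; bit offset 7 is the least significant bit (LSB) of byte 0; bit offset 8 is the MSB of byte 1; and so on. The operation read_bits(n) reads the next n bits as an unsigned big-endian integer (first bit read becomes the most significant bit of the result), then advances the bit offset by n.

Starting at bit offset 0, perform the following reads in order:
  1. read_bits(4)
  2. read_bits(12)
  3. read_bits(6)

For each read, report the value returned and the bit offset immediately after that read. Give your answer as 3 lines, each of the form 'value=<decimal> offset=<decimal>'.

Read 1: bits[0:4] width=4 -> value=8 (bin 1000); offset now 4 = byte 0 bit 4; 20 bits remain
Read 2: bits[4:16] width=12 -> value=1657 (bin 011001111001); offset now 16 = byte 2 bit 0; 8 bits remain
Read 3: bits[16:22] width=6 -> value=11 (bin 001011); offset now 22 = byte 2 bit 6; 2 bits remain

Answer: value=8 offset=4
value=1657 offset=16
value=11 offset=22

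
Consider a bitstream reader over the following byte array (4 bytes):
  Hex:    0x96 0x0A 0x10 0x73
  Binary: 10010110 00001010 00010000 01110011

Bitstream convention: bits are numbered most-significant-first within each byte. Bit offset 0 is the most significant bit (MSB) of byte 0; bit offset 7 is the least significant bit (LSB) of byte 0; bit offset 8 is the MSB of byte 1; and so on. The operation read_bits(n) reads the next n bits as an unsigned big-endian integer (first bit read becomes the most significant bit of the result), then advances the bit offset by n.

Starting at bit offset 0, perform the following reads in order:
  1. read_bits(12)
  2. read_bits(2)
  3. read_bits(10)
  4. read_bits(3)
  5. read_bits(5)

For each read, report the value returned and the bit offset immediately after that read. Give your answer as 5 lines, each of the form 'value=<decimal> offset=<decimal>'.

Read 1: bits[0:12] width=12 -> value=2400 (bin 100101100000); offset now 12 = byte 1 bit 4; 20 bits remain
Read 2: bits[12:14] width=2 -> value=2 (bin 10); offset now 14 = byte 1 bit 6; 18 bits remain
Read 3: bits[14:24] width=10 -> value=528 (bin 1000010000); offset now 24 = byte 3 bit 0; 8 bits remain
Read 4: bits[24:27] width=3 -> value=3 (bin 011); offset now 27 = byte 3 bit 3; 5 bits remain
Read 5: bits[27:32] width=5 -> value=19 (bin 10011); offset now 32 = byte 4 bit 0; 0 bits remain

Answer: value=2400 offset=12
value=2 offset=14
value=528 offset=24
value=3 offset=27
value=19 offset=32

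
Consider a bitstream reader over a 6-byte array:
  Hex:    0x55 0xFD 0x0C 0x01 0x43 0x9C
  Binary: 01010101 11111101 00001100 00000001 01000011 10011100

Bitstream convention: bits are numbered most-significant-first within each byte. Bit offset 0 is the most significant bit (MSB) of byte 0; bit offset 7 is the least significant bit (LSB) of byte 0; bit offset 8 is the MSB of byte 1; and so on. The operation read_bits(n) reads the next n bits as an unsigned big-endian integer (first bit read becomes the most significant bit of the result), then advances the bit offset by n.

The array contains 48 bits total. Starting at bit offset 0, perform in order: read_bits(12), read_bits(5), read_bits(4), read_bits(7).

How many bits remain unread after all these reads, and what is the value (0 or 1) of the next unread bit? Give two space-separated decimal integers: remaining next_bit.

Read 1: bits[0:12] width=12 -> value=1375 (bin 010101011111); offset now 12 = byte 1 bit 4; 36 bits remain
Read 2: bits[12:17] width=5 -> value=26 (bin 11010); offset now 17 = byte 2 bit 1; 31 bits remain
Read 3: bits[17:21] width=4 -> value=1 (bin 0001); offset now 21 = byte 2 bit 5; 27 bits remain
Read 4: bits[21:28] width=7 -> value=64 (bin 1000000); offset now 28 = byte 3 bit 4; 20 bits remain

Answer: 20 0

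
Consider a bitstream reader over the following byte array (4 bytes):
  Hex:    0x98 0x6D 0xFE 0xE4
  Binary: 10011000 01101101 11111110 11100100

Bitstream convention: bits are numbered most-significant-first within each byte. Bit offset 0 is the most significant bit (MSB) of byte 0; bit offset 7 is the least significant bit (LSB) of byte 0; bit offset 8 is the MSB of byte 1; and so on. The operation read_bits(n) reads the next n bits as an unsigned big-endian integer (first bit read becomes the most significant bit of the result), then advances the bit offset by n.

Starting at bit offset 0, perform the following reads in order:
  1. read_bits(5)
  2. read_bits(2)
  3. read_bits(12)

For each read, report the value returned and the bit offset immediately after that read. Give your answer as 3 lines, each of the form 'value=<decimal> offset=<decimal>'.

Read 1: bits[0:5] width=5 -> value=19 (bin 10011); offset now 5 = byte 0 bit 5; 27 bits remain
Read 2: bits[5:7] width=2 -> value=0 (bin 00); offset now 7 = byte 0 bit 7; 25 bits remain
Read 3: bits[7:19] width=12 -> value=879 (bin 001101101111); offset now 19 = byte 2 bit 3; 13 bits remain

Answer: value=19 offset=5
value=0 offset=7
value=879 offset=19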